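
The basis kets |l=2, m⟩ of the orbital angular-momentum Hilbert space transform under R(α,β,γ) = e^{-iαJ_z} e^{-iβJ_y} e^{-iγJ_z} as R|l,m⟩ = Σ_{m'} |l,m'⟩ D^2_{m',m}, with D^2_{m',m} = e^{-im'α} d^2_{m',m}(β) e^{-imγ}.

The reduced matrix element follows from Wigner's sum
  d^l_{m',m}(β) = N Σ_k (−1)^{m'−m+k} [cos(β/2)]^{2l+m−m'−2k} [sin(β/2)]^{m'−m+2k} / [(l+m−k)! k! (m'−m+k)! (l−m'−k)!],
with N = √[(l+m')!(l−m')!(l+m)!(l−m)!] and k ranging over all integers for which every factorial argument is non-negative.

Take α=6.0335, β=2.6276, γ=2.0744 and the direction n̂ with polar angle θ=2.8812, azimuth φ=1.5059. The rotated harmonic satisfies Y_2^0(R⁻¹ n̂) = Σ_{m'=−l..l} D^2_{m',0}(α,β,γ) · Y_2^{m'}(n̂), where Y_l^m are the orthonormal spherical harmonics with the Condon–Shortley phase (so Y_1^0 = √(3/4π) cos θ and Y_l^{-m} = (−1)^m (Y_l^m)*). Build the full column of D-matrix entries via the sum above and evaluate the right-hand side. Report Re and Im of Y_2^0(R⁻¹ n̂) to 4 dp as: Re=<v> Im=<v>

Need the full column D^2_{m',0} for m'=−2..2 at α=6.0335, β=2.6276, γ=2.0744.
cos(β/2)=0.254177, sin(β/2)=0.967158
d^2_{-2,0}: single k=2 term ⇒ +0.148027;  D = +0.129951-0.070886i
d^2_{-1,0}: k∈[1..2] ⇒ +0.038903 -0.563253 = -0.524350;  D = -0.508090+0.129566i
d^2_{0,0}: k∈[0..2] ⇒ +0.004174 -0.241728 +0.874962 = +0.637409;  D = +0.637409+0.000000i
d^2_{1,0}: k∈[0..1] ⇒ -0.038903 +0.563253 = +0.524350;  D = +0.508090+0.129566i
d^2_{2,0}: single k=0 term ⇒ +0.148027;  D = +0.129951+0.070886i
Y_2^{m'}(θ=2.8812,φ=1.5059) and Σ D·Y over m':
  (+0.1300-0.0709i)·(-0.0254-0.0033i)  (-0.5081+0.1296i)·(-0.0125+0.1918i)  (+0.6374+0.0000i)·(+0.5681+0.0000i)  (+0.5081+0.1296i)·(+0.0125+0.1918i)  (+0.1300+0.0709i)·(-0.0254+0.0033i)
Y_2^0(R⁻¹ n̂) = +0.317988+0.000000i

Re=0.3180 Im=0.0000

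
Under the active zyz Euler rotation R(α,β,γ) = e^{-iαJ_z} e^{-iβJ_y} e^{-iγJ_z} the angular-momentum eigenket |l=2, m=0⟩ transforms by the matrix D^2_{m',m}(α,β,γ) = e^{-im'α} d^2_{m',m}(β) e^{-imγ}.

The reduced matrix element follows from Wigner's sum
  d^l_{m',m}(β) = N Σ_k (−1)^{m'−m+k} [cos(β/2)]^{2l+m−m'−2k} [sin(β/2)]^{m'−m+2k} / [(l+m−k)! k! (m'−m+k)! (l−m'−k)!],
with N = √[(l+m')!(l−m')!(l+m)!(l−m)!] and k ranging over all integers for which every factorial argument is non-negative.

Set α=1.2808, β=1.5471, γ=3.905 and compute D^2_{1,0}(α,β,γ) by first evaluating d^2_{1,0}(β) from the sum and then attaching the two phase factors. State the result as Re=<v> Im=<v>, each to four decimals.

Re=-0.0083 Im=0.0278

Split into d^2_{1,0}(β=1.5471) × two z-phases.
With c≡cos(β/2)=0.715435 and s≡sin(β/2)=0.698679, N=[6·1·2·2]^{1/2}=4.898979
Admissible k: 0..1 (factorial args all ≥0)
  k=0: (−1)^1·4.8990/(2)·0.7154^3·0.6987^1 = -0.626706
  k=1: (−1)^2·4.8990/(2)·0.7154^1·0.6987^3 = +0.597695
d^2_{1,0}(1.5471) = -0.626706 +0.597695 = -0.029011
D = (+0.285949-0.958245i)·(-0.029011)·(+1.000000+0.000000i) = -0.008296+0.027800i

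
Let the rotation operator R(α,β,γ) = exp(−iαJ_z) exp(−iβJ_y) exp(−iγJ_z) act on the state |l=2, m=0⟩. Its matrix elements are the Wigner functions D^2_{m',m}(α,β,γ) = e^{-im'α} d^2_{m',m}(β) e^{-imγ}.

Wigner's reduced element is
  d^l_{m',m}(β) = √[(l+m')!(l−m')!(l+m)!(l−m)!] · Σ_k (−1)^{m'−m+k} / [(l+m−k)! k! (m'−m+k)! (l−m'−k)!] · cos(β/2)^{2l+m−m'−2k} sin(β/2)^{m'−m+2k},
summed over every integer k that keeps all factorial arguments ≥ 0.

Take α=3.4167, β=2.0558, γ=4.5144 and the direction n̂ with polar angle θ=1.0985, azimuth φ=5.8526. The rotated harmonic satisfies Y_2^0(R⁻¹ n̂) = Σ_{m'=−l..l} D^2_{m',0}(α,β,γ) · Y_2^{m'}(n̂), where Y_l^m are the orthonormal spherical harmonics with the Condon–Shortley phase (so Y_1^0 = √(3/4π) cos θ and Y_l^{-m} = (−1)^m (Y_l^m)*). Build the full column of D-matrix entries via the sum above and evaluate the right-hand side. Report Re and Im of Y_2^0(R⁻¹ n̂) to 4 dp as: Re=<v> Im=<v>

Re=0.3081 Im=0.0000

Need the full column D^2_{m',0} for m'=−2..2 at α=3.4167, β=2.0558, γ=4.5144.
cos(β/2)=0.516618, sin(β/2)=0.856216
d^2_{-2,0}: single k=2 term ⇒ +0.479271;  D = +0.408537+0.250597i
d^2_{-1,0}: k∈[1..2] ⇒ +0.289180 -0.794319 = -0.505140;  D = +0.486145+0.137221i
d^2_{0,0}: k∈[0..2] ⇒ +0.071233 -0.782647 +0.537444 = -0.173970;  D = -0.173970+0.000000i
d^2_{1,0}: k∈[0..1] ⇒ -0.289180 +0.794319 = +0.505140;  D = -0.486145+0.137221i
d^2_{2,0}: single k=0 term ⇒ +0.479271;  D = +0.408537-0.250597i
Y_2^{m'}(θ=1.0985,φ=5.8526) and Σ D·Y over m':
  (+0.4085+0.2506i)·(+0.1996+0.2324i)  (+0.4861+0.1372i)·(+0.2844+0.1306i)  (-0.1740+0.0000i)·(-0.1196+0.0000i)  (-0.4861+0.1372i)·(-0.2844+0.1306i)  (+0.4085-0.2506i)·(+0.1996-0.2324i)
Y_2^0(R⁻¹ n̂) = +0.308090+0.000000i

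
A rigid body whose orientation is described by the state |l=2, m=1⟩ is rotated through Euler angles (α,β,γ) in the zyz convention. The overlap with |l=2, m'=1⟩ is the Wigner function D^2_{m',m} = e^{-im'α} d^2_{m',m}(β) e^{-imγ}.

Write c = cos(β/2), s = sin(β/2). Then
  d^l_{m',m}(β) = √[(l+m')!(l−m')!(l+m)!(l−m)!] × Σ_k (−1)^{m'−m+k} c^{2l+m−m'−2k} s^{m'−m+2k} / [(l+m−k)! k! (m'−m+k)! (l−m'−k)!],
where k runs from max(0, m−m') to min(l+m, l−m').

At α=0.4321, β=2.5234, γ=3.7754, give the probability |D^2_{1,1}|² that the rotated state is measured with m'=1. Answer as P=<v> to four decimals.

D^2_{1,1}(0.4321,2.5234,3.7754) = e^{-i·1·0.4321}·d^2_{1,1}(2.5234)·e^{-i·1·3.7754}. Compute d first:
With c≡cos(β/2)=0.304198 and s≡sin(β/2)=0.952609, N=[6·1·6·1]^{1/2}=6.000000
Admissible k: 0..1 (factorial args all ≥0)
  k=0: (−1)^0·6.0000/(6)·0.3042^4·0.9526^0 = +0.008563
  k=1: (−1)^1·6.0000/(2)·0.3042^2·0.9526^2 = -0.251920
d^2_{1,1}(2.5234) = +0.008563 -0.251920 = -0.243357
|D^2_{1,1}|² = |d^2_{1,1}(β)|² = (-0.243357)² = 0.059223 (the z-rotation phases have unit modulus)

P=0.0592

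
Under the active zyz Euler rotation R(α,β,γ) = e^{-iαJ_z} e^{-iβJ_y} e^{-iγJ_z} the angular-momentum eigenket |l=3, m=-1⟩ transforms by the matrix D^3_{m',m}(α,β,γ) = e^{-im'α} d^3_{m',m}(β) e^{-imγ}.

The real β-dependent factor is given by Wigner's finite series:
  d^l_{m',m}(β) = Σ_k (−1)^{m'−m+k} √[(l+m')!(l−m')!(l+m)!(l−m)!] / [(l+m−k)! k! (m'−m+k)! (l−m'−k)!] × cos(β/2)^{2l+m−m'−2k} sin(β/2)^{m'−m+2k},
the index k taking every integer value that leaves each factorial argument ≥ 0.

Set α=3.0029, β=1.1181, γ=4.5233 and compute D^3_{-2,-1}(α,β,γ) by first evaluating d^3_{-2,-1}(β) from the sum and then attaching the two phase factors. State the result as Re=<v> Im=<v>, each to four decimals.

Split into d^3_{-2,-1}(β=1.1181) × two z-phases.
Half-angle: c=0.847759, s=0.530381. N=√(1·120·2·24)=75.894664
The bounds max(0,m−m')=1 and min(l+m,l−m')=2 give 2 terms
  k=1: (−1)^0·75.8947/(24)·0.8478^5·0.5304^1 = +0.734431
  k=2: (−1)^1·75.8947/(12)·0.8478^3·0.5304^3 = -0.574926
d^3_{-2,-1}(1.1181) = +0.734431 -0.574926 = +0.159505
Attach z-rotation phases: D = e^{-i(-2)(3.0029)}·(+0.159505)·e^{-i(-1)(4.5233)} = -0.071736-0.142464i

Re=-0.0717 Im=-0.1425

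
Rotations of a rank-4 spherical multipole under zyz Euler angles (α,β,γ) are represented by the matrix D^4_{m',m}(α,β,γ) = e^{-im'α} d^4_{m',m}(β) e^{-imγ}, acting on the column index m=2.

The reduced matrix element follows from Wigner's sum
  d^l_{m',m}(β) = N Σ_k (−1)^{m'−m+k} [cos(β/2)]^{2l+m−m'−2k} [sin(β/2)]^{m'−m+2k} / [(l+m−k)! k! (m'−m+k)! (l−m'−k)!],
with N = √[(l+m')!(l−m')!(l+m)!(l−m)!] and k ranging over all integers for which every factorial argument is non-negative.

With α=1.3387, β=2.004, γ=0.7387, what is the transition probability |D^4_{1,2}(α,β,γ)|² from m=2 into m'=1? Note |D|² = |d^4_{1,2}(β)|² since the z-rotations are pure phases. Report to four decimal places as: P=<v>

P=0.1682

Split into d^4_{1,2}(β=2.004) × two z-phases.
Half-angle: c=0.538618, s=0.842550. N=√(120·6·720·2)=1018.233765
The bounds max(0,m−m')=1 and min(l+m,l−m')=3 give 3 terms
  k=1: (−1)^0·1018.2338/(240)·0.5386^7·0.8425^1 = +0.047011
  k=2: (−1)^1·1018.2338/(48)·0.5386^5·0.8425^3 = -0.575173
  k=3: (−1)^2·1018.2338/(72)·0.5386^3·0.8425^5 = +0.938289
d^4_{1,2}(2.004) = +0.047011 -0.575173 +0.938289 = +0.410126
|D^4_{1,2}|² = |d^4_{1,2}(β)|² = (+0.410126)² = 0.168204 (the z-rotation phases have unit modulus)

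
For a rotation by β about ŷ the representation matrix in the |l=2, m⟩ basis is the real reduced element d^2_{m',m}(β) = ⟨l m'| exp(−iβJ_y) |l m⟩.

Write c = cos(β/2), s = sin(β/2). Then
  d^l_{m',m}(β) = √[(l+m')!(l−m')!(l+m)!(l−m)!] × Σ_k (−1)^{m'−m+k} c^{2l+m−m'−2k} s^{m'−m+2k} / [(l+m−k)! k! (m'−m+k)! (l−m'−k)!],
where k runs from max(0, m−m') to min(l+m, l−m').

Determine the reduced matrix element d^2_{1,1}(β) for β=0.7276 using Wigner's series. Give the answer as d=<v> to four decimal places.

d=0.4311

d^2_{1,1}(β=0.7276) via Wigner's sum:
Half-angle: c=0.934551, s=0.355828. N=√(6·1·6·1)=6.000000
The bounds max(0,m−m')=0 and min(l+m,l−m')=1 give 2 terms
  k=0: (−1)^0·6.0000/(6)·0.9346^4·0.3558^0 = +0.762804
  k=1: (−1)^1·6.0000/(2)·0.9346^2·0.3558^2 = -0.331748
d^2_{1,1}(0.7276) = +0.762804 -0.331748 = +0.431056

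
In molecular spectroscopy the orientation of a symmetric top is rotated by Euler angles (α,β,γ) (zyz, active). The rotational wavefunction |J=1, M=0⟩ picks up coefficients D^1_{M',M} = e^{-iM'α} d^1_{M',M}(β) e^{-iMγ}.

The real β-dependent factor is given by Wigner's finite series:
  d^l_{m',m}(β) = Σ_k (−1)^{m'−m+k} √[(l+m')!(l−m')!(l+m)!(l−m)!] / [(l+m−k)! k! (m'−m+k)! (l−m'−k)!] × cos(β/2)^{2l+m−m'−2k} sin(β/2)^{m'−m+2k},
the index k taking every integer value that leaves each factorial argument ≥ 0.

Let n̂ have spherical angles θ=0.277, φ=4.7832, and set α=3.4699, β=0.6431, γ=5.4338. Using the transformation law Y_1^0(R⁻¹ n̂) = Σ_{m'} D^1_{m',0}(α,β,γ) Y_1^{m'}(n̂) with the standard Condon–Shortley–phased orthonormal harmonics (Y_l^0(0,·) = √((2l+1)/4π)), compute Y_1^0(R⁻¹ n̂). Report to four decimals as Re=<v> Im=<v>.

Need the full column D^1_{m',0} for m'=−1..1 at α=3.4699, β=0.6431, γ=5.4338.
cos(β/2)=0.948747, sin(β/2)=0.316037
d^1_{-1,0}: single k=1 term ⇒ +0.424037;  D = -0.401389-0.136727i
d^1_{0,0}: k∈[0..1] ⇒ +0.900120 -0.099880 = +0.800241;  D = +0.800241+0.000000i
d^1_{1,0}: single k=0 term ⇒ -0.424037;  D = +0.401389-0.136727i
Y_1^{m'}(θ=0.277,φ=4.7832) and Σ D·Y over m':
  (-0.4014-0.1367i)·(+0.0067+0.0942i)  (+0.8002+0.0000i)·(+0.4700+0.0000i)  (+0.4014-0.1367i)·(-0.0067+0.0942i)
Y_1^0(R⁻¹ n̂) = +0.396500+0.000000i

Re=0.3965 Im=0.0000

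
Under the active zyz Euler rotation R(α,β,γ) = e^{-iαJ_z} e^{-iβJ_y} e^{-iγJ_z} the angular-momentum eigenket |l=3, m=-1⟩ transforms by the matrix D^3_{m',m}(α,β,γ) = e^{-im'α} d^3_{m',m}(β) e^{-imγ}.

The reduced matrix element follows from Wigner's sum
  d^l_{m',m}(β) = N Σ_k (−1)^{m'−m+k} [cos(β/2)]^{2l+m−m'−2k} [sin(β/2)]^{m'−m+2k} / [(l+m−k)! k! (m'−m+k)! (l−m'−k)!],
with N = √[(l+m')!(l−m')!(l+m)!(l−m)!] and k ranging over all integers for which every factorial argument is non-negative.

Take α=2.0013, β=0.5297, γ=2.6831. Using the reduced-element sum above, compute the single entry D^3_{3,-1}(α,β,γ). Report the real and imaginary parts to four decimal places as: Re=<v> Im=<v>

Re=-0.0167 Im=0.0030

First d^3_{3,-1}(β=0.5297), then the phase factors e^{-i(3)α} and e^{-i(-1)γ}:
Half-angle: c=0.965132, s=0.261765. N=√(720·1·2·24)=185.903201
The bounds max(0,m−m')=0 and min(l+m,l−m')=0 give 1 term
  k=0: (−1)^4·185.9032/(48)·0.9651^2·0.2618^4 = +0.016938
d^3_{3,-1}(0.5297) = +0.016938
Phases: e^{-i·(3)·2.0013}=+0.961253+0.275669i, e^{-i·(-1)·2.6831}=-0.896721+0.442597i ⇒ D=-0.016667+0.003019i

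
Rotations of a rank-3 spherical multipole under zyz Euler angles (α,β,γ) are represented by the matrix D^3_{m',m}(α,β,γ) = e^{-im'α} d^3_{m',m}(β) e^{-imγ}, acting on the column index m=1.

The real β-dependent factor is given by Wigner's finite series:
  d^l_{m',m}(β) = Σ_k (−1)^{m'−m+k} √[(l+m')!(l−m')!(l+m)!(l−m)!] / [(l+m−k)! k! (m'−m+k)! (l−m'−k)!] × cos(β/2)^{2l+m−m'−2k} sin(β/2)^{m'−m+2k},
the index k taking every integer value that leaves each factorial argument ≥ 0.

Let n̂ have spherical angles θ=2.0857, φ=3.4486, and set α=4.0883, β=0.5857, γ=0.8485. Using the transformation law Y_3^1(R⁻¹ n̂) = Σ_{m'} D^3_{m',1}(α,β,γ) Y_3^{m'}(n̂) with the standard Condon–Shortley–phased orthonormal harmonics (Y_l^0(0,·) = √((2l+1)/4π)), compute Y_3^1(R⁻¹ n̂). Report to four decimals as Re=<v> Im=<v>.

Re=0.0563 Im=-0.3172

Need the full column D^3_{m',1} for m'=−3..3 at α=4.0883, β=0.5857, γ=0.8485.
cos(β/2)=0.957425, sin(β/2)=0.288682
d^3_{-3,1}: single k=4 term ⇒ +0.024657;  D = +0.010073-0.022505i
d^3_{-2,1}: k∈[3..4] ⇒ +0.133538 -0.006070 = +0.127467;  D = +0.063986+0.110244i
d^3_{-1,1}: k∈[2..4] ⇒ +0.420155 -0.050931 +0.000579 = +0.369804;  D = -0.368022-0.036259i
d^3_{0,1}: k∈[1..3] ⇒ +0.804515 -0.219425 +0.006650 = +0.591740;  D = +0.391205-0.443976i
d^3_{1,1}: k∈[0..2] ⇒ +0.770245 -0.560207 +0.038198 = +0.248235;  D = +0.055240+0.242011i
d^3_{2,1}: k∈[0..1] ⇒ -0.734419 +0.133538 = -0.600881;  D = +0.553523+0.233816i
d^3_{3,1}: single k=0 term ⇒ +0.271209;  D = +0.231633-0.141070i
Y_3^{m'}(θ=2.0857,φ=3.4486) and Σ D·Y over m':
  (+0.0101-0.0225i)·(-0.1664+0.2190i)  (+0.0640+0.1102i)·(-0.3116+0.2196i)  (-0.3680-0.0363i)·(-0.0570+0.0181i)  (+0.3912-0.4440i)·(+0.3285+0.0000i)  (+0.0552+0.2420i)·(+0.0570+0.0181i)  (+0.5535+0.2338i)·(-0.3116-0.2196i)  (+0.2316-0.1411i)·(+0.1664+0.2190i)
Y_3^1(R⁻¹ n̂) = +0.056334-0.317159i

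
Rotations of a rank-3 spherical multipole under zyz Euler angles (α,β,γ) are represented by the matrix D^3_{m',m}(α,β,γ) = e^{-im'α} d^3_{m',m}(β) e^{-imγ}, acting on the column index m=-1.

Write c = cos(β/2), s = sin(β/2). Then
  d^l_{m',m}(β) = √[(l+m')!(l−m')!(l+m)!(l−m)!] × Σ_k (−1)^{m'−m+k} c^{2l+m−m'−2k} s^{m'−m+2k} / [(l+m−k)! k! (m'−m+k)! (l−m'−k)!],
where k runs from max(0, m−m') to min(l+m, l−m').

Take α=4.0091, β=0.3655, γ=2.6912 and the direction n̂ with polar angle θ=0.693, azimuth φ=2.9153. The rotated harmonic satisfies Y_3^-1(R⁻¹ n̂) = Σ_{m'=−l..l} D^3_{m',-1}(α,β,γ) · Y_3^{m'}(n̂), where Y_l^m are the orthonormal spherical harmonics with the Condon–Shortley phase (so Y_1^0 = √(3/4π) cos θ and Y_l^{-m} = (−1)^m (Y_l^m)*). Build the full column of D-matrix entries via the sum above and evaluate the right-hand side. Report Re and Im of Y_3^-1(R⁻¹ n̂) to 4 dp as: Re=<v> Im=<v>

Re=-0.1901 Im=-0.3949

Need the full column D^3_{m',-1} for m'=−3..3 at α=4.0091, β=0.3655, γ=2.6912.
cos(β/2)=0.983348, sin(β/2)=0.181734
d^3_{-3,-1}: single k=2 term ⇒ +0.119605;  D = -0.065680+0.099957i
d^3_{-2,-1}: k∈[1..2] ⇒ +0.528412 -0.036096 = +0.492316;  D = -0.138973-0.472294i
d^3_{-1,-1}: k∈[0..2] ⇒ +0.904154 -0.247055 +0.006329 = +0.663428;  D = +0.606547+0.268771i
d^3_{0,-1}: k∈[0..2] ⇒ -0.578846 +0.059312 -0.000675 = -0.520209;  D = +0.468332-0.226457i
d^3_{1,-1}: k∈[0..2] ⇒ +0.185291 -0.008438 +0.000036 = +0.176889;  D = +0.044259-0.171262i
d^3_{2,-1}: k∈[0..1] ⇒ -0.036096 +0.000616 = -0.035480;  D = -0.020459-0.028987i
d^3_{3,-1}: single k=0 term ⇒ +0.004085;  D = -0.004069-0.000362i
Y_3^{m'}(θ=0.693,φ=2.9153) and Σ D·Y over m':
  (-0.0657+0.1000i)·(-0.0847-0.0683i)  (-0.1390-0.4723i)·(+0.2886+0.1403i)  (+0.6065+0.2688i)·(-0.3942-0.0908i)  (+0.4683-0.2265i)·(-0.0117+0.0000i)  (+0.0443-0.1713i)·(+0.3942-0.0908i)  (-0.0205-0.0290i)·(+0.2886-0.1403i)  (-0.0041-0.0004i)·(+0.0847-0.0683i)
Y_3^-1(R⁻¹ n̂) = -0.190064-0.394919i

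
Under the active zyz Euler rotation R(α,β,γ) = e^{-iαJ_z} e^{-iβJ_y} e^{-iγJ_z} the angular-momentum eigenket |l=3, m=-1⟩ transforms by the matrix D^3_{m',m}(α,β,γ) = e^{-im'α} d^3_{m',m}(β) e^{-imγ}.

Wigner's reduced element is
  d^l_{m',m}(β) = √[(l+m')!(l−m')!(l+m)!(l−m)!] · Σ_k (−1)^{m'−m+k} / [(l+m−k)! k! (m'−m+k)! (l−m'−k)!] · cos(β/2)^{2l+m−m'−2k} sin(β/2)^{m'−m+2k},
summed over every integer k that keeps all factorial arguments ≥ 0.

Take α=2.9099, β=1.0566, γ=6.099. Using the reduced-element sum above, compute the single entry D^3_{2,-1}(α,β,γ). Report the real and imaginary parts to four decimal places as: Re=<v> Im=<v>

Re=-0.4162 Im=-0.1193

Split into d^3_{2,-1}(β=1.0566) × two z-phases.
With c≡cos(β/2)=0.863665 and s≡sin(β/2)=0.504066, N=[120·1·2·24]^{1/2}=75.894664
The bounds max(0,m−m')=0 and min(l+m,l−m')=1 give 2 terms
  k=0: (−1)^3·75.8947/(12)·0.8637^3·0.5041^3 = -0.521829
  k=1: (−1)^4·75.8947/(24)·0.8637^1·0.5041^5 = +0.088875
d^3_{2,-1}(1.0566) = -0.521829 +0.088875 = -0.432953
Phases: e^{-i·(2)·2.9099}=+0.894544+0.446979i, e^{-i·(-1)·6.099}=+0.983086-0.183146i ⇒ D=-0.416188-0.119316i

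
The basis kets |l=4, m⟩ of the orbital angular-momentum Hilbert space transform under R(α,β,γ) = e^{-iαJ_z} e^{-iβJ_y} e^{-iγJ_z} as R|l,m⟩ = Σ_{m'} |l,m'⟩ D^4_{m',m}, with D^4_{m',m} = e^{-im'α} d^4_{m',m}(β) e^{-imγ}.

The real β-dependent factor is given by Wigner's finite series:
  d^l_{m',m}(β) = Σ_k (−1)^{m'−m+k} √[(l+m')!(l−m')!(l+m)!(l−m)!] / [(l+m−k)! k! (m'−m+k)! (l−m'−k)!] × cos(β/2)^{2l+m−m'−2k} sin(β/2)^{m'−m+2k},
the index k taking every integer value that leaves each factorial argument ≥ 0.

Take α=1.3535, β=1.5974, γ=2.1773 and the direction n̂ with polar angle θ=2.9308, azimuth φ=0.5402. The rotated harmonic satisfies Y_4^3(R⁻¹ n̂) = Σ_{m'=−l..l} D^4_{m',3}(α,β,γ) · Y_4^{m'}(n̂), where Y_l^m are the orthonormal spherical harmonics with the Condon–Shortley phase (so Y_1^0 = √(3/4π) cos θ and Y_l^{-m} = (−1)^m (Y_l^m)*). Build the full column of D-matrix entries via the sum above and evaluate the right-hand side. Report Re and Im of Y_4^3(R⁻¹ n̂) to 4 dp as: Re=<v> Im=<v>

Need the full column D^4_{m',3} for m'=−4..4 at α=1.3535, β=1.5974, γ=2.1773.
cos(β/2)=0.697639, sin(β/2)=0.716450
d^4_{-4,3}: single k=7 term ⇒ +0.191195;  D = +0.083661-0.171919i
d^4_{-3,3}: k∈[6..7] ⇒ +0.460759 -0.069420 = +0.391339;  D = -0.306693-0.243075i
d^4_{-2,3}: k∈[5..6] ⇒ +0.719458 -0.252927 = +0.466532;  D = -0.361790+0.294550i
d^4_{-1,3}: k∈[4..5] ⇒ +0.825628 -0.522451 = +0.303176;  D = +0.136225+0.270848i
d^4_{0,3}: k∈[3..4] ⇒ +0.719075 -0.758376 = -0.039301;  D = -0.038092+0.009674i
d^4_{1,3}: k∈[2..3] ⇒ +0.469705 -0.825628 = -0.355923;  D = +0.011181+0.355747i
d^4_{2,3}: k∈[1..2] ⇒ +0.215607 -0.682174 = -0.466567;  D = +0.458530+0.086226i
d^4_{3,3}: k∈[0..1] ⇒ +0.056111 -0.414241 = -0.358130;  D = +0.140509-0.329415i
d^4_{4,3}: single k=0 term ⇒ -0.162984;  D = -0.132604-0.094762i
Y_4^{m'}(θ=2.9308,φ=0.5402) and Σ D·Y over m':
  (+0.0837-0.1719i)·(-0.0005-0.0007i)  (-0.3067-0.2431i)·(+0.0006+0.0112i)  (-0.3618+0.2945i)·(+0.0393-0.0736i)  (+0.1362+0.2708i)·(-0.3066+0.1839i)  (-0.0381+0.0097i)·(+0.6681+0.0000i)  (+0.0112+0.3557i)·(+0.3066+0.1839i)  (+0.4585+0.0862i)·(+0.0393+0.0736i)  (+0.1405-0.3294i)·(-0.0006+0.0112i)  (-0.1326-0.0948i)·(-0.0005+0.0007i)
Y_4^3(R⁻¹ n̂) = -0.153752+0.133053i

Re=-0.1538 Im=0.1331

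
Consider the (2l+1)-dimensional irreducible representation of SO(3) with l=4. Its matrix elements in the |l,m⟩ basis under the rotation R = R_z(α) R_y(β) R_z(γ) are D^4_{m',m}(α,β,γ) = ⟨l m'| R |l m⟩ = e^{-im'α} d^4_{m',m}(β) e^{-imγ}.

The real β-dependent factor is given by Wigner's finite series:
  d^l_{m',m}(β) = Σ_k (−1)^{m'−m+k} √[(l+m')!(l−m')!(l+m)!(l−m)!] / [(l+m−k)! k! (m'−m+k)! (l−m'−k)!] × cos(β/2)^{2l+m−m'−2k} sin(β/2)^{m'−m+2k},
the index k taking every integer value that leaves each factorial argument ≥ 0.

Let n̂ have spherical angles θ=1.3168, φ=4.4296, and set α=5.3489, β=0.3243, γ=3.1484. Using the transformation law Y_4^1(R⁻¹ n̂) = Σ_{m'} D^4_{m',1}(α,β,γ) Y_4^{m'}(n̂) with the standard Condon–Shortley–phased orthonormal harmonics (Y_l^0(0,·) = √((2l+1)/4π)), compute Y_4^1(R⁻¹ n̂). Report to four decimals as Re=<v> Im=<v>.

Re=-0.1643 Im=0.2697

Need the full column D^4_{m',1} for m'=−4..4 at α=5.3489, β=0.3243, γ=3.1484.
cos(β/2)=0.986882, sin(β/2)=0.161440
d^4_{-4,1}: single k=5 term ⇒ +0.000789;  D = +0.000650-0.000447i
d^4_{-3,1}: k∈[4..5] ⇒ +0.008524 -0.000137 = +0.008387;  D = +0.007929+0.002733i
d^4_{-2,1}: k∈[3..5] ⇒ +0.055703 -0.002236 +0.000012 = +0.053479;  D = +0.016038+0.051018i
d^4_{-1,1}: k∈[2..5] ⇒ +0.240778 -0.019330 +0.000259 -0.000000 = +0.221706;  D = -0.130564+0.179183i
d^4_{0,1}: k∈[1..4] ⇒ +0.658241 -0.105689 +0.002828 -0.000013 = +0.555368;  D = -0.555355+0.003781i
d^4_{1,1}: k∈[0..3] ⇒ +0.899753 -0.361167 +0.019330 -0.000172 = +0.557744;  D = -0.334565-0.446256i
d^4_{2,1}: k∈[0..2] ⇒ -0.624463 +0.083555 -0.001491 = -0.542399;  D = -0.155603+0.519600i
d^4_{3,1}: k∈[0..1] ⇒ +0.191112 -0.008524 = +0.182588;  D = +0.171795-0.061844i
d^4_{4,1}: single k=0 term ⇒ -0.029475;  D = -0.024513-0.016368i
Y_4^{m'}(θ=1.3168,φ=4.4296) and Σ D·Y over m':
  (+0.0006-0.0004i)·(+0.1653+0.3515i)  (+0.0079+0.0027i)·(+0.2140-0.1886i)  (+0.0160+0.0510i)·(+0.1477+0.0937i)  (-0.1306+0.1792i)·(+0.0821-0.2826i)  (-0.5554+0.0038i)·(+0.1317+0.0000i)  (-0.3346-0.4463i)·(-0.0821-0.2826i)  (-0.1556+0.5196i)·(+0.1477-0.0937i)  (+0.1718-0.0618i)·(-0.2140-0.1886i)  (-0.0245-0.0164i)·(+0.1653-0.3515i)
Y_4^1(R⁻¹ n̂) = -0.164333+0.269657i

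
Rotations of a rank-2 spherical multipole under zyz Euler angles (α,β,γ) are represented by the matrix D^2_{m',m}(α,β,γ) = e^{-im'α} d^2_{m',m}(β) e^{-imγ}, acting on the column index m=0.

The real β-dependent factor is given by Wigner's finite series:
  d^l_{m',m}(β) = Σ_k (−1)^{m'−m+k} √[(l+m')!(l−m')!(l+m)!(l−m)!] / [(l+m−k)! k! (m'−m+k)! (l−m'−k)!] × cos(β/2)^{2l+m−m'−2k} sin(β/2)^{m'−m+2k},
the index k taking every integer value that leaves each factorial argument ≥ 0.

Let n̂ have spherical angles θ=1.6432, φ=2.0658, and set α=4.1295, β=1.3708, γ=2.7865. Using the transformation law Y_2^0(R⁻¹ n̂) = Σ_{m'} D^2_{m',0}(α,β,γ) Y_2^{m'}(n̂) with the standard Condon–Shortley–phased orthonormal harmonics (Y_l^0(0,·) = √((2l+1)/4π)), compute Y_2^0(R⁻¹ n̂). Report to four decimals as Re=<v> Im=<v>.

Need the full column D^2_{m',0} for m'=−2..2 at α=4.1295, β=1.3708, γ=2.7865.
cos(β/2)=0.774166, sin(β/2)=0.632983
d^2_{-2,0}: single k=2 term ⇒ +0.588203;  D = -0.231773+0.540615i
d^2_{-1,0}: k∈[1..2] ⇒ +0.719399 -0.480934 = +0.238465;  D = -0.131260-0.199089i
d^2_{0,0}: k∈[0..2] ⇒ +0.359200 -0.960532 +0.160534 = -0.440798;  D = -0.440798+0.000000i
d^2_{1,0}: k∈[0..1] ⇒ -0.719399 +0.480934 = -0.238465;  D = +0.131260-0.199089i
d^2_{2,0}: single k=0 term ⇒ +0.588203;  D = -0.231773-0.540615i
Y_2^{m'}(θ=1.6432,φ=2.0658) and Σ D·Y over m':
  (-0.2318+0.5406i)·(-0.2108+0.3212i)  (-0.1313-0.1991i)·(+0.0265+0.0490i)  (-0.4408+0.0000i)·(-0.3104+0.0000i)  (+0.1313-0.1991i)·(-0.0265+0.0490i)  (-0.2318-0.5406i)·(-0.2108-0.3212i)
Y_2^0(R⁻¹ n̂) = -0.100190+0.000000i

Re=-0.1002 Im=0.0000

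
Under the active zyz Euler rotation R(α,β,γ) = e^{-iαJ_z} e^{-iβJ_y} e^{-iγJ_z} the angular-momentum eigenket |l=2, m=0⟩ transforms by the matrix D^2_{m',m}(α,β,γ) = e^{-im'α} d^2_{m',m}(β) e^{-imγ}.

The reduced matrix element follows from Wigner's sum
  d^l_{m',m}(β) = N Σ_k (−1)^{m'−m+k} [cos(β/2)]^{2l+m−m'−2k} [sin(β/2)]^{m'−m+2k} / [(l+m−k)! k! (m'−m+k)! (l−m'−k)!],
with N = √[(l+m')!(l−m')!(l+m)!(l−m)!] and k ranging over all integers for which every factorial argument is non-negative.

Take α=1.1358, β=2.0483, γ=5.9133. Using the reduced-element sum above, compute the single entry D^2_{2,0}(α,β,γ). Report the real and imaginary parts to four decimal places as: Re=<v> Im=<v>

Split into d^2_{2,0}(β=2.0483) × two z-phases.
Half-angle: c=0.519825, s=0.854273. N=√(24·1·2·2)=9.797959
k: max(0,(0)−(2))=0 … min(2+(0),2−(2))=0
  k=0: (−1)^2·9.7980/(4)·0.5198^2·0.8543^2 = +0.483040
d^2_{2,0}(2.0483) = +0.483040
D = (-0.644832-0.764324i)·(+0.483040)·(+1.000000+0.000000i) = -0.311480-0.369199i

Re=-0.3115 Im=-0.3692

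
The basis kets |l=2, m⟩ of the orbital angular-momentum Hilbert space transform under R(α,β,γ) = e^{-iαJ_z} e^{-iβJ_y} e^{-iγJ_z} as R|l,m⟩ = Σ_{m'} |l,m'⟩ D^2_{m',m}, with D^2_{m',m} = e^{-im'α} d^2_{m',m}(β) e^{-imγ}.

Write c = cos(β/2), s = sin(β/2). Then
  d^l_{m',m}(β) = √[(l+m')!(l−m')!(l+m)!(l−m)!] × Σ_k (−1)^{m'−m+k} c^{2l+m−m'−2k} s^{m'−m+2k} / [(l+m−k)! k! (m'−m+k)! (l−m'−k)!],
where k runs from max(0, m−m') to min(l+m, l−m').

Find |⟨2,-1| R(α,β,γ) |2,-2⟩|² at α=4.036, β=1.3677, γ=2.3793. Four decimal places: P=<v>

P=0.3463

First d^2_{-1,-2}(β=1.3677), then the phase factors e^{-i(-1)α} and e^{-i(-2)γ}:
With c≡cos(β/2)=0.775146 and s≡sin(β/2)=0.631782, N=[1·6·1·24]^{1/2}=12.000000
k: max(0,(-2)−(-1))=0 … min(2+(-2),2−(-1))=0
  k=0: (−1)^1·12.0000/(6)·0.7751^3·0.6318^1 = -0.588502
d^2_{-1,-2}(1.3677) = -0.588502
|D^2_{-1,-2}|² = |d^2_{-1,-2}(β)|² = (-0.588502)² = 0.346335 (the z-rotation phases have unit modulus)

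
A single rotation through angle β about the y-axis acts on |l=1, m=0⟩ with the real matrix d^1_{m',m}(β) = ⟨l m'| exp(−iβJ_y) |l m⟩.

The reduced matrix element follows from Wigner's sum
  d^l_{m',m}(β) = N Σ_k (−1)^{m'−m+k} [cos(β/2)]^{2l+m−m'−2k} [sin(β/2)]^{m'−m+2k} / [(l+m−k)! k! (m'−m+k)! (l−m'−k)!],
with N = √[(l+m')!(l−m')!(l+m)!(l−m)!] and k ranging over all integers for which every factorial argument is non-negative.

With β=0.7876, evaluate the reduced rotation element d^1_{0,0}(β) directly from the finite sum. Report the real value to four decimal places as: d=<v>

d=0.7055

d^1_{0,0}(β=0.7876) via Wigner's sum:
Half-angle: c=0.923458, s=0.383700. N=√(1·1·1·1)=1.000000
k∈{0,1} keeps every argument non-negative
  k=0: (−1)^0·1.0000/(1)·0.9235^2·0.3837^0 = +0.852774
  k=1: (−1)^1·1.0000/(1)·0.9235^0·0.3837^2 = -0.147226
d^1_{0,0}(0.7876) = +0.852774 -0.147226 = +0.705548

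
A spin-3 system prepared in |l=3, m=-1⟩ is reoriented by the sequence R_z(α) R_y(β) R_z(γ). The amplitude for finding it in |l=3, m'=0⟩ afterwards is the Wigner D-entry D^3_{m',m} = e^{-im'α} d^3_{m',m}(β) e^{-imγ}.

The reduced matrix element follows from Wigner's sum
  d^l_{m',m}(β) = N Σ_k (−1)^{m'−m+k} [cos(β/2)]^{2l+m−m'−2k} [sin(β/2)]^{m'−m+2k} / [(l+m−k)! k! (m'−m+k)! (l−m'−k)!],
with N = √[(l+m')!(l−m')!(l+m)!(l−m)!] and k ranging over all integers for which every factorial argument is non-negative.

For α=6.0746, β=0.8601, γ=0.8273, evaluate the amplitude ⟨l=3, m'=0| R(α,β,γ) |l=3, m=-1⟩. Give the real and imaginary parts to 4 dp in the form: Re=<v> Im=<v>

First d^3_{0,-1}(β=0.8601), then the phase factors e^{-i(0)α} and e^{-i(-1)γ}:
c=cos(0.8601/2)=0.908945, s=sin(0.8601/2)=0.416916; N=√[6·6·2·24]=41.569219
k∈{0,1,2} keeps every argument non-negative
  k=0: (−1)^1·41.5692/(12)·0.9089^5·0.4169^1 = -0.896040
  k=1: (−1)^2·41.5692/(4)·0.9089^3·0.4169^3 = +0.565550
  k=2: (−1)^3·41.5692/(12)·0.9089^1·0.4169^5 = -0.039662
d^3_{0,-1}(0.8601) = -0.896040 +0.565550 -0.039662 = -0.370151
Phases: e^{-i·(0)·6.0746}=+1.000000+0.000000i, e^{-i·(-1)·0.8273}=+0.676866+0.736107i ⇒ D=-0.250543-0.272471i

Re=-0.2505 Im=-0.2725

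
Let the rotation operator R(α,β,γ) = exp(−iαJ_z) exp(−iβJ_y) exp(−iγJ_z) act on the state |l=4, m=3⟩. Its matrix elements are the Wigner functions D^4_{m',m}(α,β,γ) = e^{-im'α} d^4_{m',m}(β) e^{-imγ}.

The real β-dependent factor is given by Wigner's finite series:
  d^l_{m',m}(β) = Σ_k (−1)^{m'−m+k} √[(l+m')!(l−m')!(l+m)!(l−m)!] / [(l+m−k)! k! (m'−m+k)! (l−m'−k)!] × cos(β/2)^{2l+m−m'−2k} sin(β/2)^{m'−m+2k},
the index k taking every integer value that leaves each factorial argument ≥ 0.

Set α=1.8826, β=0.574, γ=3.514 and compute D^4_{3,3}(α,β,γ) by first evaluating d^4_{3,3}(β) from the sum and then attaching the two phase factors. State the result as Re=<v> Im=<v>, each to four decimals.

D^4_{3,3}(1.8826,0.574,3.514) = e^{-i·3·1.8826}·d^4_{3,3}(0.574)·e^{-i·3·3.514}. Compute d first:
With c≡cos(β/2)=0.959097 and s≡sin(β/2)=0.283076, N=[5040·1·5040·1]^{1/2}=5040.000000
k: max(0,(3)−(3))=0 … min(4+(3),4−(3))=1
  k=0: (−1)^0·5040.0000/(5040)·0.9591^8·0.2831^0 = +0.715981
  k=1: (−1)^1·5040.0000/(720)·0.9591^6·0.2831^2 = -0.436597
d^4_{3,3}(0.574) = +0.715981 -0.436597 = +0.279384
Phases: e^{-i·(3)·1.8826}=+0.804843+0.593488i, e^{-i·(3)·3.514}=-0.438181+0.898887i ⇒ D=-0.247575+0.129469i

Re=-0.2476 Im=0.1295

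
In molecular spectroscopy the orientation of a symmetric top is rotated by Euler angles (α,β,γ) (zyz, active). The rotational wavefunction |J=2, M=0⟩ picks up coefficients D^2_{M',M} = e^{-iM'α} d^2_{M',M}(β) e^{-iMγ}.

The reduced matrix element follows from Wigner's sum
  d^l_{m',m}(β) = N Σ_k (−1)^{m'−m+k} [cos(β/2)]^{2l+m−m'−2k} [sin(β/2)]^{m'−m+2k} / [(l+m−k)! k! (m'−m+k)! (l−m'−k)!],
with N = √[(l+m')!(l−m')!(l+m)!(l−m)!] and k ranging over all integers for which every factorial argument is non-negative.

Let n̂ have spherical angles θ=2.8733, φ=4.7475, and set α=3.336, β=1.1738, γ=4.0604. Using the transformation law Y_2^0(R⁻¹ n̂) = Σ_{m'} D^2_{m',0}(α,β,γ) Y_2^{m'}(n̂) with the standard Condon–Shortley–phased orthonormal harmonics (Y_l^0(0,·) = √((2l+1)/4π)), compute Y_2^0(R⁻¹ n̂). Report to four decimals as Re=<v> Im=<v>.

Re=-0.2098 Im=0.0000

Need the full column D^2_{m',0} for m'=−2..2 at α=3.336, β=1.1738, γ=4.0604.
cos(β/2)=0.832661, sin(β/2)=0.553782
d^2_{-2,0}: single k=2 term ⇒ +0.520824;  D = +0.481949+0.197440i
d^2_{-1,0}: k∈[1..2] ⇒ +0.783105 -0.346387 = +0.436718;  D = -0.428491-0.084367i
d^2_{0,0}: k∈[0..2] ⇒ +0.480700 -0.850502 +0.094050 = -0.275753;  D = -0.275753+0.000000i
d^2_{1,0}: k∈[0..1] ⇒ -0.783105 +0.346387 = -0.436718;  D = +0.428491-0.084367i
d^2_{2,0}: single k=0 term ⇒ +0.520824;  D = +0.481949-0.197440i
Y_2^{m'}(θ=2.8733,φ=4.7475) and Σ D·Y over m':
  (+0.4819+0.1974i)·(-0.0271+0.0019i)  (-0.4285-0.0844i)·(-0.0069-0.1973i)  (-0.2758+0.0000i)·(+0.5643+0.0000i)  (+0.4285-0.0844i)·(+0.0069-0.1973i)  (+0.4819-0.1974i)·(-0.0271-0.0019i)
Y_2^0(R⁻¹ n̂) = -0.209815-0.000000i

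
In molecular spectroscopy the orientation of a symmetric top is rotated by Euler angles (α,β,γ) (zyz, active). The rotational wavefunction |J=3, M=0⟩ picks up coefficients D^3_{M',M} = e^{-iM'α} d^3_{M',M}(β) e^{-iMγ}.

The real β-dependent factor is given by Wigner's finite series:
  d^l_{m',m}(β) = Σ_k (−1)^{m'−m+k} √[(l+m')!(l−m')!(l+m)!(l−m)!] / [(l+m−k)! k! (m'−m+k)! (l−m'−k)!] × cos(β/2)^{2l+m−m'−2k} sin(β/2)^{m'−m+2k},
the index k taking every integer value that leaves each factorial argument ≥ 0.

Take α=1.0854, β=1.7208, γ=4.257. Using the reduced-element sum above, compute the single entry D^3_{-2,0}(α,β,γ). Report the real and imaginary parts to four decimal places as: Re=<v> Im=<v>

Split into d^3_{-2,0}(β=1.7208) × two z-phases.
With c≡cos(β/2)=0.652134 and s≡sin(β/2)=0.758103, N=[1·120·6·6]^{1/2}=65.726707
The bounds max(0,m−m')=2 and min(l+m,l−m')=3 give 2 terms
  k=2: (−1)^0·65.7267/(12)·0.6521^4·0.7581^2 = +0.569332
  k=3: (−1)^1·65.7267/(12)·0.6521^2·0.7581^4 = -0.769394
d^3_{-2,0}(1.7208) = +0.569332 -0.769394 = -0.200062
D = (-0.564646+0.825334i)·(-0.200062)·(+1.000000+0.000000i) = +0.112964-0.165118i

Re=0.1130 Im=-0.1651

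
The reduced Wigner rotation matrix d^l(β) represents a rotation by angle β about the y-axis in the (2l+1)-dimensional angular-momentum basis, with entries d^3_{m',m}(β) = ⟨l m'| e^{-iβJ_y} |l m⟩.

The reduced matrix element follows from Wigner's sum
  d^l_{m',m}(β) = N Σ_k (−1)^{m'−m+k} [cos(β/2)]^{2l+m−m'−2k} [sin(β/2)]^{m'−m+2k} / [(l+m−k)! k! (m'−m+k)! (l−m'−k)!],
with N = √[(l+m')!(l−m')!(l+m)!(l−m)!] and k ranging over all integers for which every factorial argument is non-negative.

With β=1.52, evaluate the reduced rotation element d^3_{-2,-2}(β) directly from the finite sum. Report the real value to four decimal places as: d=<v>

d=-0.5100

d^3_{-2,-2}(β=1.52) via Wigner's sum:
Half-angle: c=0.724836, s=0.688921. N=√(1·120·1·120)=120.000000
k: max(0,(-2)−(-2))=0 … min(3+(-2),3−(-2))=1
  k=0: (−1)^0·120.0000/(120)·0.7248^6·0.6889^0 = +0.145024
  k=1: (−1)^1·120.0000/(24)·0.7248^4·0.6889^2 = -0.655041
d^3_{-2,-2}(1.52) = +0.145024 -0.655041 = -0.510017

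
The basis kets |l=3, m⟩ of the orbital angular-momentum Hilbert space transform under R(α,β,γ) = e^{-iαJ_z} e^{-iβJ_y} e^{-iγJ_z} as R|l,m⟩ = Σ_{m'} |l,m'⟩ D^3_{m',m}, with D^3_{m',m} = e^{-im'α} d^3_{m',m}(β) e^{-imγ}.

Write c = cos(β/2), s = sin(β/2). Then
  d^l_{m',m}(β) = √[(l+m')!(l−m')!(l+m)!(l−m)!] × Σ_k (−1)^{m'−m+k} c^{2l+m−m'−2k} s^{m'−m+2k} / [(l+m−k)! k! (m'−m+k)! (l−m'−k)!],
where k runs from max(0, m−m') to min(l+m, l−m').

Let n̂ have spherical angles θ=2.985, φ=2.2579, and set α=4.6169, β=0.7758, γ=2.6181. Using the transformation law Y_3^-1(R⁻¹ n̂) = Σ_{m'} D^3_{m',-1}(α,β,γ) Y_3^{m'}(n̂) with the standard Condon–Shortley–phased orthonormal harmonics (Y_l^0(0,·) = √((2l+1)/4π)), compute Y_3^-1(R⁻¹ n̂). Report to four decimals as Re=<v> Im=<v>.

Need the full column D^3_{m',-1} for m'=−3..3 at α=4.6169, β=0.7758, γ=2.6181.
cos(β/2)=0.925705, sin(β/2)=0.378245
d^3_{-3,-1}: single k=2 term ⇒ +0.406896;  D = -0.294699-0.280566i
d^3_{-2,-1}: k∈[1..2] ⇒ +0.813088 -0.271499 = +0.541589;  D = +0.409138-0.354858i
d^3_{-1,-1}: k∈[0..2] ⇒ +0.629270 -0.840482 +0.105242 = -0.105969;  D = -0.061484-0.086309i
d^3_{0,-1}: k∈[0..2] ⇒ -0.890693 +0.446119 -0.024827 = -0.469402;  D = +0.406539-0.234658i
d^3_{1,-1}: k∈[0..2] ⇒ +0.630361 -0.140323 +0.002928 = +0.492966;  D = -0.204608-0.448499i
d^3_{2,-1}: k∈[0..1] ⇒ -0.271499 +0.022664 = -0.248835;  D = -0.235205+0.081225i
d^3_{3,-1}: single k=0 term ⇒ +0.067934;  D = +0.015952+0.066034i
Y_3^{m'}(θ=2.985,φ=2.2579) and Σ D·Y over m':
  (-0.2947-0.2806i)·(+0.0014-0.0007i)  (+0.4091-0.3549i)·(+0.0048-0.0241i)  (-0.0615-0.0863i)·(-0.1240-0.1511i)  (+0.4065-0.2347i)·(-0.6924+0.0000i)  (-0.2046-0.4485i)·(+0.1240-0.1511i)  (-0.2352+0.0812i)·(+0.0048+0.0241i)  (+0.0160+0.0660i)·(-0.0014-0.0007i)
Y_3^-1(R⁻¹ n̂) = -0.390311+0.140676i

Re=-0.3903 Im=0.1407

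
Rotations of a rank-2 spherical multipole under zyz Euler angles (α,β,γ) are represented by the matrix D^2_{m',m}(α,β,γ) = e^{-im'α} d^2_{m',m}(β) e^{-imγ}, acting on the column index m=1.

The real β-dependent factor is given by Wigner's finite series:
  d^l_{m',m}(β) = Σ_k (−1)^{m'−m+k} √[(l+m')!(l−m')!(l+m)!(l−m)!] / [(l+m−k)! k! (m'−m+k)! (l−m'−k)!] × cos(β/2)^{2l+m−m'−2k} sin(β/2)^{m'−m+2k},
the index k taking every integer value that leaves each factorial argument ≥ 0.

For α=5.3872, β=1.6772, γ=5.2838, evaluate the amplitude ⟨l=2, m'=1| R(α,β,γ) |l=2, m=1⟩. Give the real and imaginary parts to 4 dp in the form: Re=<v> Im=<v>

Split into d^2_{1,1}(β=1.6772) × two z-phases.
With c≡cos(β/2)=0.668505 and s≡sin(β/2)=0.743708, N=[6·1·6·1]^{1/2}=6.000000
The bounds max(0,m−m')=0 and min(l+m,l−m')=1 give 2 terms
  k=0: (−1)^0·6.0000/(6)·0.6685^4·0.7437^0 = +0.199718
  k=1: (−1)^1·6.0000/(2)·0.6685^2·0.7437^2 = -0.741541
d^2_{1,1}(1.6772) = +0.199718 -0.741541 = -0.541822
D = (+0.624750+0.780825i)·(-0.541822)·(+0.540819+0.841139i) = +0.172790-0.513532i

Re=0.1728 Im=-0.5135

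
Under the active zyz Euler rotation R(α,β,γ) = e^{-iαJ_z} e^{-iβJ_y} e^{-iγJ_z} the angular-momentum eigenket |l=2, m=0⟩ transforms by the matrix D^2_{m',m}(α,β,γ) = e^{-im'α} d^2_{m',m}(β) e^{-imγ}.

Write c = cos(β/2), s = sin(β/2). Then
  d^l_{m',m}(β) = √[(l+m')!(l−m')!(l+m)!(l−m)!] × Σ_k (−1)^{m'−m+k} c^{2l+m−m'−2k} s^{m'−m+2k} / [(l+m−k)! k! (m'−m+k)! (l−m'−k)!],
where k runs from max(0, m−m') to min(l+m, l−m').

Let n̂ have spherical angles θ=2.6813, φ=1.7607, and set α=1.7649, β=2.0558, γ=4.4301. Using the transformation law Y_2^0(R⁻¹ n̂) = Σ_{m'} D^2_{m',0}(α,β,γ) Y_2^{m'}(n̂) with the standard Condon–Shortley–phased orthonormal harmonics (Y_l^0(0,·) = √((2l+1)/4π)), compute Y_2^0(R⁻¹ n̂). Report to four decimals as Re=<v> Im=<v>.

Need the full column D^2_{m',0} for m'=−2..2 at α=1.7649, β=2.0558, γ=4.4301.
cos(β/2)=0.516618, sin(β/2)=0.856216
d^2_{-2,0}: single k=2 term ⇒ +0.479271;  D = -0.443608-0.181418i
d^2_{-1,0}: k∈[1..2] ⇒ +0.289180 -0.794319 = -0.505140;  D = +0.097435-0.495654i
d^2_{0,0}: k∈[0..2] ⇒ +0.071233 -0.782647 +0.537444 = -0.173970;  D = -0.173970+0.000000i
d^2_{1,0}: k∈[0..1] ⇒ -0.289180 +0.794319 = +0.505140;  D = -0.097435-0.495654i
d^2_{2,0}: single k=0 term ⇒ +0.479271;  D = -0.443608+0.181418i
Y_2^{m'}(θ=2.6813,φ=1.7607) and Σ D·Y over m':
  (-0.4436-0.1814i)·(-0.0708+0.0283i)  (+0.0974-0.4957i)·(+0.0580+0.3019i)  (-0.1740+0.0000i)·(+0.4441+0.0000i)  (-0.0974-0.4957i)·(-0.0580+0.3019i)  (-0.4436+0.1814i)·(-0.0708-0.0283i)
Y_2^0(R⁻¹ n̂) = +0.306416+0.000000i

Re=0.3064 Im=0.0000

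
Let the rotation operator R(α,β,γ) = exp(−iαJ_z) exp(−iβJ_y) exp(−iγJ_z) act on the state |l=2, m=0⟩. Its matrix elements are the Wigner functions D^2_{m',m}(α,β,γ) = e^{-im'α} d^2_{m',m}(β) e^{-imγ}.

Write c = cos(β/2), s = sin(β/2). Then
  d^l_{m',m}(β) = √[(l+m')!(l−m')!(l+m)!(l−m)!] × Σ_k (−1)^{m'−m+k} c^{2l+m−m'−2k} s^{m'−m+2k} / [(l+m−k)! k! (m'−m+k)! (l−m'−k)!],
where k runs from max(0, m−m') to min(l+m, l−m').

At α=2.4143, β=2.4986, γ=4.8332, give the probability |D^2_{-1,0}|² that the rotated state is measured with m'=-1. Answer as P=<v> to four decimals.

P=0.3454

Split into d^2_{-1,0}(β=2.4986) × two z-phases.
Half-angle: c=0.315987, s=0.948764. N=√(1·6·2·2)=4.898979
k: max(0,(0)−(-1))=1 … min(2+(0),2−(-1))=2
  k=1: (−1)^0·4.8990/(2)·0.3160^3·0.9488^1 = +0.073323
  k=2: (−1)^1·4.8990/(2)·0.3160^1·0.9488^3 = -0.661026
d^2_{-1,0}(2.4986) = +0.073323 -0.661026 = -0.587703
|D^2_{-1,0}|² = |d^2_{-1,0}(β)|² = (-0.587703)² = 0.345395 (the z-rotation phases have unit modulus)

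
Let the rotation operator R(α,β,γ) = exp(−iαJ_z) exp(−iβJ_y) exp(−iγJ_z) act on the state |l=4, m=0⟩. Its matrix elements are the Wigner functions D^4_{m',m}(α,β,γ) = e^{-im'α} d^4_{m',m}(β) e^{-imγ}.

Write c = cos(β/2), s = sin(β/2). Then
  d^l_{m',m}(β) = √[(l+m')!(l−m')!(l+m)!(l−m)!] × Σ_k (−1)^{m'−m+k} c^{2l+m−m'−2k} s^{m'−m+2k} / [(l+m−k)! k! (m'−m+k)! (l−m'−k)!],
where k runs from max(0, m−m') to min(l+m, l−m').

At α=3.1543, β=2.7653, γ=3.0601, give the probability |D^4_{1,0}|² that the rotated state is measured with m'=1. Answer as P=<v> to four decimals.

P=0.3406

First d^4_{1,0}(β=2.7653), then the phase factors e^{-i(1)α} and e^{-i(0)γ}:
With c≡cos(β/2)=0.187038 and s≡sin(β/2)=0.982353, N=[120·6·24·24]^{1/2}=643.987578
The bounds max(0,m−m')=0 and min(l+m,l−m')=3 give 4 terms
  k=0: (−1)^1·643.9876/(144)·0.1870^7·0.9824^1 = -0.000035
  k=1: (−1)^2·643.9876/(24)·0.1870^5·0.9824^3 = +0.005823
  k=2: (−1)^3·643.9876/(24)·0.1870^3·0.9824^5 = -0.160618
  k=3: (−1)^4·643.9876/(144)·0.1870^1·0.9824^7 = +0.738444
d^4_{1,0}(2.7653) = -0.000035 +0.005823 -0.160618 +0.738444 = +0.583613
|D^4_{1,0}|² = |d^4_{1,0}(β)|² = (+0.583613)² = 0.340604 (the z-rotation phases have unit modulus)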